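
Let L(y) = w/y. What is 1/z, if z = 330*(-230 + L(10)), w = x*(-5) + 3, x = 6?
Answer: -1/76791 ≈ -1.3022e-5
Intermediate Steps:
w = -27 (w = 6*(-5) + 3 = -30 + 3 = -27)
L(y) = -27/y
z = -76791 (z = 330*(-230 - 27/10) = 330*(-2327/10) = -76791)
1/z = 1/(-76791) = -1/76791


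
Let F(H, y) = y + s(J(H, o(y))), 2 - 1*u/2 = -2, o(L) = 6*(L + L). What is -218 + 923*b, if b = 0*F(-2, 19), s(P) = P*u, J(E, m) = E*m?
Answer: -218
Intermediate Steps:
o(L) = 12*L (o(L) = 6*(2*L) = 12*L)
u = 8 (u = 4 - 2*(-2) = 4 + 4 = 8)
s(P) = 8*P (s(P) = P*8 = 8*P)
F(H, y) = y + 96*H*y (F(H, y) = y + 8*(H*(12*y)) = y + 8*(12*H*y) = y + 96*H*y)
b = 0 (b = 0*(19*(1 + 96*(-2))) = 0*(19*(1 - 192)) = 0*(19*(-191)) = 0*(-3629) = 0)
-218 + 923*b = -218 + 923*0 = -218 + 0 = -218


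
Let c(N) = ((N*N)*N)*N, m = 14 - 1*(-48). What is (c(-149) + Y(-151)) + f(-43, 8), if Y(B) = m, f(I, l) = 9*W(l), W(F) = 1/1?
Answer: 492884472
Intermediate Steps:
W(F) = 1
f(I, l) = 9 (f(I, l) = 9*1 = 9)
m = 62 (m = 14 + 48 = 62)
Y(B) = 62
c(N) = N**4 (c(N) = (N**2*N)*N = N**3*N = N**4)
(c(-149) + Y(-151)) + f(-43, 8) = ((-149)**4 + 62) + 9 = (492884401 + 62) + 9 = 492884463 + 9 = 492884472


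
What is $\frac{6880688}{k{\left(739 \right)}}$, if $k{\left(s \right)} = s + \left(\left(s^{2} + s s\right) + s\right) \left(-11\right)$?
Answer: $- \frac{1720172}{3005513} \approx -0.57234$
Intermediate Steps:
$k{\left(s \right)} = - 22 s^{2} - 10 s$ ($k{\left(s \right)} = s + \left(\left(s^{2} + s^{2}\right) + s\right) \left(-11\right) = s + \left(2 s^{2} + s\right) \left(-11\right) = s + \left(s + 2 s^{2}\right) \left(-11\right) = s - \left(11 s + 22 s^{2}\right) = - 22 s^{2} - 10 s$)
$\frac{6880688}{k{\left(739 \right)}} = \frac{6880688}{\left(-2\right) 739 \left(5 + 11 \cdot 739\right)} = \frac{6880688}{\left(-2\right) 739 \left(5 + 8129\right)} = \frac{6880688}{\left(-2\right) 739 \cdot 8134} = \frac{6880688}{-12022052} = 6880688 \left(- \frac{1}{12022052}\right) = - \frac{1720172}{3005513}$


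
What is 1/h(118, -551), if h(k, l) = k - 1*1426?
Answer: -1/1308 ≈ -0.00076453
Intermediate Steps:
h(k, l) = -1426 + k (h(k, l) = k - 1426 = -1426 + k)
1/h(118, -551) = 1/(-1426 + 118) = 1/(-1308) = -1/1308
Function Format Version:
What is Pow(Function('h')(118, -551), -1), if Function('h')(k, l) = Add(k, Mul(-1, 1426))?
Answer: Rational(-1, 1308) ≈ -0.00076453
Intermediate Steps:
Function('h')(k, l) = Add(-1426, k) (Function('h')(k, l) = Add(k, -1426) = Add(-1426, k))
Pow(Function('h')(118, -551), -1) = Pow(Add(-1426, 118), -1) = Pow(-1308, -1) = Rational(-1, 1308)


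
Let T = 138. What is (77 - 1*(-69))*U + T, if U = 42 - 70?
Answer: -3950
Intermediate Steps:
U = -28
(77 - 1*(-69))*U + T = (77 - 1*(-69))*(-28) + 138 = (77 + 69)*(-28) + 138 = 146*(-28) + 138 = -4088 + 138 = -3950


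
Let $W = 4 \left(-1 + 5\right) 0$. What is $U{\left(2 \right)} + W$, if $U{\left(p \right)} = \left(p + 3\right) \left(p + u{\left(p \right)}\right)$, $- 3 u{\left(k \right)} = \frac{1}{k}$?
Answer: $\frac{55}{6} \approx 9.1667$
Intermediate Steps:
$u{\left(k \right)} = - \frac{1}{3 k}$
$U{\left(p \right)} = \left(3 + p\right) \left(p - \frac{1}{3 p}\right)$ ($U{\left(p \right)} = \left(p + 3\right) \left(p - \frac{1}{3 p}\right) = \left(3 + p\right) \left(p - \frac{1}{3 p}\right)$)
$W = 0$ ($W = 4 \cdot 4 \cdot 0 = 4 \cdot 0 = 0$)
$U{\left(2 \right)} + W = \left(- \frac{1}{3} + 2^{2} - \frac{1}{2} + 3 \cdot 2\right) + 0 = \left(- \frac{1}{3} + 4 - \frac{1}{2} + 6\right) + 0 = \frac{55}{6} + 0 = \frac{55}{6}$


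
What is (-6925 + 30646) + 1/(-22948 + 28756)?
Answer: 137771569/5808 ≈ 23721.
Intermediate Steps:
(-6925 + 30646) + 1/(-22948 + 28756) = 23721 + 1/5808 = 137771569/5808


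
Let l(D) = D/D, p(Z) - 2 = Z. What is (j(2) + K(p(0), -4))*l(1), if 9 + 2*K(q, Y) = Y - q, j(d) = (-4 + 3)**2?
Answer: -13/2 ≈ -6.5000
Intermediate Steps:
j(d) = 1 (j(d) = (-1)**2 = 1)
p(Z) = 2 + Z
K(q, Y) = -9/2 + Y/2 - q/2 (K(q, Y) = -9/2 + (Y - q)/2 = -9/2 + (Y/2 - q/2) = -9/2 + Y/2 - q/2)
l(D) = 1
(j(2) + K(p(0), -4))*l(1) = (1 + (-9/2 + (1/2)*(-4) - (2 + 0)/2))*1 = (1 + (-9/2 - 2 - 1/2*2))*1 = (1 + (-9/2 - 2 - 1))*1 = (1 - 15/2)*1 = -13/2*1 = -13/2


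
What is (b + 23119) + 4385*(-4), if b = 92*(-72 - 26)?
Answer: -3437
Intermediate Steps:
b = -9016 (b = 92*(-98) = -9016)
(b + 23119) + 4385*(-4) = (-9016 + 23119) + 4385*(-4) = 14103 - 17540 = -3437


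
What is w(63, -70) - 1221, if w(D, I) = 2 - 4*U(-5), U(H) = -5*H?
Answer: -1319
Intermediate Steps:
w(D, I) = -98 (w(D, I) = 2 - (-20)*(-5) = 2 - 4*25 = 2 - 100 = -98)
w(63, -70) - 1221 = -98 - 1221 = -1319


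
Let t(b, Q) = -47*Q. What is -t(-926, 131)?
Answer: 6157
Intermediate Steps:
-t(-926, 131) = -(-47)*131 = -1*(-6157) = 6157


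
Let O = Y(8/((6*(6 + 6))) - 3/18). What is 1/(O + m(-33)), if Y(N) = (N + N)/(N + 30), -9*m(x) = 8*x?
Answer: 1617/47426 ≈ 0.034095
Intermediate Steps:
m(x) = -8*x/9
Y(N) = 2*N/(30 + N) (Y(N) = (2*N)/(30 + N) = 2*N/(30 + N))
O = -2/539 (O = 2*(8/((6*(6 + 6))) - 3/18)/(30 + (8/((6*(6 + 6))) - 3/18)) = 2*(8/((6*12)) - 3*1/18)/(30 + (8/((6*12)) - 3*1/18)) = 2*(8/72 - 1/6)/(30 + (8/72 - 1/6)) = 2*(8*(1/72) - 1/6)/(30 + (8*(1/72) - 1/6)) = 2*(1/9 - 1/6)/(30 + (1/9 - 1/6)) = 2*(-1/18)/(30 - 1/18) = 2*(-1/18)/(539/18) = 2*(-1/18)*(18/539) = -2/539 ≈ -0.0037106)
1/(O + m(-33)) = 1/(-2/539 - 8/9*(-33)) = 1/(-2/539 + 88/3) = 1/(47426/1617) = 1617/47426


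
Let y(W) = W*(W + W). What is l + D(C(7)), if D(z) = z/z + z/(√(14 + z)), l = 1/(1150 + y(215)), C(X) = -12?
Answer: 93601/93600 - 6*√2 ≈ -7.4853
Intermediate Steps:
y(W) = 2*W² (y(W) = W*(2*W) = 2*W²)
l = 1/93600 (l = 1/(1150 + 2*215²) = 1/(1150 + 2*46225) = 1/(1150 + 92450) = 1/93600 ≈ 1.0684e-5)
D(z) = 1 + z/√(14 + z)
l + D(C(7)) = 1/93600 + (1 - 12/√(14 - 12)) = 1/93600 + (1 - 6*√2) = 93601/93600 - 6*√2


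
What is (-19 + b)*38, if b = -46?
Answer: -2470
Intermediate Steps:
(-19 + b)*38 = (-19 - 46)*38 = -65*38 = -2470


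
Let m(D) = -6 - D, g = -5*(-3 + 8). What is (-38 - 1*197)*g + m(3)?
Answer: 5866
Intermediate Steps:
g = -25 (g = -5*5 = -25)
(-38 - 1*197)*g + m(3) = (-38 - 1*197)*(-25) + (-6 - 1*3) = (-38 - 197)*(-25) + (-6 - 3) = -235*(-25) - 9 = 5875 - 9 = 5866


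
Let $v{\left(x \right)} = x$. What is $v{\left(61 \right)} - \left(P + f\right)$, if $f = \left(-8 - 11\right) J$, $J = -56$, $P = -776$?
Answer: $-227$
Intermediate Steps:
$f = 1064$ ($f = \left(-8 - 11\right) \left(-56\right) = \left(-19\right) \left(-56\right) = 1064$)
$v{\left(61 \right)} - \left(P + f\right) = 61 - \left(-776 + 1064\right) = 61 - 288 = -227$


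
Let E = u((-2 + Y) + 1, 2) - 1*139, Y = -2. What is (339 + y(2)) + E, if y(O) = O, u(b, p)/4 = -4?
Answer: 186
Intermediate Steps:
u(b, p) = -16 (u(b, p) = 4*(-4) = -16)
E = -155 (E = -16 - 1*139 = -16 - 139 = -155)
(339 + y(2)) + E = (339 + 2) - 155 = 341 - 155 = 186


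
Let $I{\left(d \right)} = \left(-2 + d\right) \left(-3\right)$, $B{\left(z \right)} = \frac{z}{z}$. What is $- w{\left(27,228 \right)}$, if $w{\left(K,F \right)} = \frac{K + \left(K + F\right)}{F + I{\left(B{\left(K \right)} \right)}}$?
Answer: $- \frac{94}{77} \approx -1.2208$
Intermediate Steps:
$B{\left(z \right)} = 1$
$I{\left(d \right)} = 6 - 3 d$
$w{\left(K,F \right)} = \frac{F + 2 K}{3 + F}$ ($w{\left(K,F \right)} = \frac{K + \left(K + F\right)}{F + \left(6 - 3\right)} = \frac{K + \left(F + K\right)}{F + \left(6 - 3\right)} = \frac{F + 2 K}{F + 3} = \frac{F + 2 K}{3 + F}$)
$- w{\left(27,228 \right)} = - \frac{228 + 2 \cdot 27}{3 + 228} = - \frac{228 + 54}{231} = - \frac{282}{231} = \left(-1\right) \frac{94}{77} = - \frac{94}{77}$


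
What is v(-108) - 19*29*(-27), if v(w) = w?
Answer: 14769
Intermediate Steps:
v(-108) - 19*29*(-27) = -108 - 19*29*(-27) = -108 - 551*(-27) = -108 - 1*(-14877) = -108 + 14877 = 14769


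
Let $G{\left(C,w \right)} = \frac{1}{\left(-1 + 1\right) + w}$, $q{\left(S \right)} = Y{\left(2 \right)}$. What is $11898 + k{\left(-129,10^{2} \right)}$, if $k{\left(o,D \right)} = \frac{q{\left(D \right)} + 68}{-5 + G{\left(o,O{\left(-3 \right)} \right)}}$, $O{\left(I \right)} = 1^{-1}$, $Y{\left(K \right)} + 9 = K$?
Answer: $\frac{47531}{4} \approx 11883.0$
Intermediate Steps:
$Y{\left(K \right)} = -9 + K$
$O{\left(I \right)} = 1$
$q{\left(S \right)} = -7$ ($q{\left(S \right)} = -9 + 2 = -7$)
$G{\left(C,w \right)} = \frac{1}{w}$ ($G{\left(C,w \right)} = \frac{1}{0 + w} = \frac{1}{w}$)
$k{\left(o,D \right)} = - \frac{61}{4}$ ($k{\left(o,D \right)} = \frac{-7 + 68}{-5 + 1^{-1}} = \frac{61}{-5 + 1} = \frac{61}{-4} = 61 \left(- \frac{1}{4}\right) = - \frac{61}{4}$)
$11898 + k{\left(-129,10^{2} \right)} = 11898 - \frac{61}{4} = \frac{47531}{4}$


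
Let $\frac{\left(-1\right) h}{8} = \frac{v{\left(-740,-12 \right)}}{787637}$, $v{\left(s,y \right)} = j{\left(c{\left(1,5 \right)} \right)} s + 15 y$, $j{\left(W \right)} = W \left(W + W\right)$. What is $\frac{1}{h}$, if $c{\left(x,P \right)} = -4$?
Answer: $\frac{787637}{190880} \approx 4.1263$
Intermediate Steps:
$j{\left(W \right)} = 2 W^{2}$ ($j{\left(W \right)} = W 2 W = 2 W^{2}$)
$v{\left(s,y \right)} = 15 y + 32 s$ ($v{\left(s,y \right)} = 2 \left(-4\right)^{2} s + 15 y = 2 \cdot 16 s + 15 y = 32 s + 15 y = 15 y + 32 s$)
$h = \frac{190880}{787637}$ ($h = - 8 \frac{15 \left(-12\right) + 32 \left(-740\right)}{787637} = - 8 \left(-180 - 23680\right) \frac{1}{787637} = - 8 \left(\left(-23860\right) \frac{1}{787637}\right) = \left(-8\right) \left(- \frac{23860}{787637}\right) = \frac{190880}{787637} \approx 0.24235$)
$\frac{1}{h} = \frac{1}{\frac{190880}{787637}} = \frac{787637}{190880}$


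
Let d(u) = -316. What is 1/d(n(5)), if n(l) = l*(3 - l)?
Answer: -1/316 ≈ -0.0031646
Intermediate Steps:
1/d(n(5)) = 1/(-316) = -1/316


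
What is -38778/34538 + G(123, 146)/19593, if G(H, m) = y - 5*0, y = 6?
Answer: -18085003/16111977 ≈ -1.1225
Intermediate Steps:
G(H, m) = 6 (G(H, m) = 6 - 5*0 = 6 + 0 = 6)
-38778/34538 + G(123, 146)/19593 = -38778/34538 + 6/19593 = -38778*1/34538 + 6*(1/19593) = -19389/17269 + 2/6531 = -18085003/16111977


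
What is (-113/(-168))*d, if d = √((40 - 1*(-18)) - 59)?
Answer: 113*I/168 ≈ 0.67262*I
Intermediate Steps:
d = I (d = √((40 + 18) - 59) = √(58 - 59) = √(-1) = I ≈ 1.0*I)
(-113/(-168))*d = (-113/(-168))*I = (-113*(-1/168))*I = 113*I/168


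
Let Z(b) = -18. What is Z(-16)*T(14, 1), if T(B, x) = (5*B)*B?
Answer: -17640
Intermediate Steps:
T(B, x) = 5*B²
Z(-16)*T(14, 1) = -90*14² = -90*196 = -18*980 = -17640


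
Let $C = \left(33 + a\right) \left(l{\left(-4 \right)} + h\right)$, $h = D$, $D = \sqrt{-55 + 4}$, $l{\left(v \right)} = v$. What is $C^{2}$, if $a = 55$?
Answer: $7744 \left(4 - i \sqrt{51}\right)^{2} \approx -2.7104 \cdot 10^{5} - 4.4243 \cdot 10^{5} i$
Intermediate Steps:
$D = i \sqrt{51}$ ($D = \sqrt{-51} = i \sqrt{51} \approx 7.1414 i$)
$h = i \sqrt{51} \approx 7.1414 i$
$C = -352 + 88 i \sqrt{51}$ ($C = \left(33 + 55\right) \left(-4 + i \sqrt{51}\right) = 88 \left(-4 + i \sqrt{51}\right) = -352 + 88 i \sqrt{51} \approx -352.0 + 628.45 i$)
$C^{2} = \left(-352 + 88 i \sqrt{51}\right)^{2}$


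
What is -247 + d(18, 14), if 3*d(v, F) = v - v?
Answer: -247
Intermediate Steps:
d(v, F) = 0 (d(v, F) = (v - v)/3 = (⅓)*0 = 0)
-247 + d(18, 14) = -247 + 0 = -247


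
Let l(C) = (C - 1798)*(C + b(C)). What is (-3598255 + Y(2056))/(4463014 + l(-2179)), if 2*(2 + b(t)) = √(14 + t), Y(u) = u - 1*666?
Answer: -1536633482020/5612533817643 - 232597270*I*√2165/5612533817643 ≈ -0.27379 - 0.0019283*I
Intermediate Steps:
Y(u) = -666 + u (Y(u) = u - 666 = -666 + u)
b(t) = -2 + √(14 + t)/2
l(C) = (-1798 + C)*(-2 + C + √(14 + C)/2) (l(C) = (C - 1798)*(C + (-2 + √(14 + C)/2)) = (-1798 + C)*(-2 + C + √(14 + C)/2))
(-3598255 + Y(2056))/(4463014 + l(-2179)) = (-3598255 + (-666 + 2056))/(4463014 + (3596 + (-2179)² - 1800*(-2179) - 899*√(14 - 2179) + (½)*(-2179)*√(14 - 2179))) = (-3598255 + 1390)/(4463014 + (3596 + 4748041 + 3922200 - 899*I*√2165 + (½)*(-2179)*√(-2165))) = -3596865/(4463014 + (3596 + 4748041 + 3922200 - 899*I*√2165 + (½)*(-2179)*(I*√2165))) = -3596865/(4463014 + (3596 + 4748041 + 3922200 - 899*I*√2165 - 2179*I*√2165/2)) = -3596865/(4463014 + (8673837 - 3977*I*√2165/2)) = -3596865/(13136851 - 3977*I*√2165/2)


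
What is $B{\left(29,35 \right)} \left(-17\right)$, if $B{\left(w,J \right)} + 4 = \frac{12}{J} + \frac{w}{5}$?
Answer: $- \frac{255}{7} \approx -36.429$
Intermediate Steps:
$B{\left(w,J \right)} = -4 + \frac{12}{J} + \frac{w}{5}$ ($B{\left(w,J \right)} = -4 + \left(\frac{12}{J} + \frac{w}{5}\right) = -4 + \frac{12}{J} + \frac{w}{5}$)
$B{\left(29,35 \right)} \left(-17\right) = \left(-4 + \frac{12}{35} + \frac{1}{5} \cdot 29\right) \left(-17\right) = \left(-4 + 12 \cdot \frac{1}{35} + \frac{29}{5}\right) \left(-17\right) = \left(-4 + \frac{12}{35} + \frac{29}{5}\right) \left(-17\right) = \frac{15}{7} \left(-17\right) = - \frac{255}{7}$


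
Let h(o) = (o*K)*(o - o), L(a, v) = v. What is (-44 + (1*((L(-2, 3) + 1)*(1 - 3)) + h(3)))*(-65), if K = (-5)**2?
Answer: 3380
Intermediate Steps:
K = 25
h(o) = 0 (h(o) = (o*25)*(o - o) = (25*o)*0 = 0)
(-44 + (1*((L(-2, 3) + 1)*(1 - 3)) + h(3)))*(-65) = (-44 + (1*((3 + 1)*(1 - 3)) + 0))*(-65) = (-44 + (1*(4*(-2)) + 0))*(-65) = (-44 + (1*(-8) + 0))*(-65) = (-44 + (-8 + 0))*(-65) = (-44 - 8)*(-65) = -52*(-65) = 3380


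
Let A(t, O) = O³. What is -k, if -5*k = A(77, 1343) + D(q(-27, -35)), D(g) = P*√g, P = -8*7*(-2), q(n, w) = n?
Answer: 2422300607/5 + 336*I*√3/5 ≈ 4.8446e+8 + 116.39*I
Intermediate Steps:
P = 112 (P = -56*(-2) = 112)
D(g) = 112*√g
k = -2422300607/5 - 336*I*√3/5 (k = -(1343³ + 112*√(-27))/5 = -(2422300607 + 112*(3*I*√3))/5 = -(2422300607 + 336*I*√3)/5 = -2422300607/5 - 336*I*√3/5 ≈ -4.8446e+8 - 116.39*I)
-k = -(-2422300607/5 - 336*I*√3/5) = 2422300607/5 + 336*I*√3/5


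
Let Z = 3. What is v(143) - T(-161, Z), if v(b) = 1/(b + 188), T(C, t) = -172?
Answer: 56933/331 ≈ 172.00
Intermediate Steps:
v(b) = 1/(188 + b)
v(143) - T(-161, Z) = 1/(188 + 143) - 1*(-172) = 1/331 + 172 = 56933/331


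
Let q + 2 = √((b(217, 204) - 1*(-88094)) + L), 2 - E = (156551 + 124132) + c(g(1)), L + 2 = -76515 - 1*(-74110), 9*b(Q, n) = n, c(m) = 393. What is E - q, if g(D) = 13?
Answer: -281072 - √771387/3 ≈ -2.8137e+5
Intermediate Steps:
b(Q, n) = n/9
L = -2407 (L = -2 + (-76515 - 1*(-74110)) = -2 + (-76515 + 74110) = -2 - 2405 = -2407)
E = -281074 (E = 2 - ((156551 + 124132) + 393) = 2 - (280683 + 393) = 2 - 1*281076 = 2 - 281076 = -281074)
q = -2 + √771387/3 (q = -2 + √(((⅑)*204 - 1*(-88094)) - 2407) = -2 + √((68/3 + 88094) - 2407) = -2 + √(264350/3 - 2407) = -2 + √(257129/3) = -2 + √771387/3 ≈ 290.76)
E - q = -281074 - (-2 + √771387/3) = -281074 + (2 - √771387/3) = -281072 - √771387/3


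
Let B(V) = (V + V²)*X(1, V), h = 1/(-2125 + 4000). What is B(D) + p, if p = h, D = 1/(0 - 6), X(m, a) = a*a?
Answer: -2693/810000 ≈ -0.0033247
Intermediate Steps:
X(m, a) = a²
h = 1/1875 ≈ 0.00053333
D = -⅙ (D = 1/(-6) = -⅙ ≈ -0.16667)
B(V) = V²*(V + V²) (B(V) = (V + V²)*V² = V²*(V + V²))
p = 1/1875 ≈ 0.00053333
B(D) + p = (-⅙)³*(1 - ⅙) + 1/1875 = -1/216*⅚ + 1/1875 = -5/1296 + 1/1875 = -2693/810000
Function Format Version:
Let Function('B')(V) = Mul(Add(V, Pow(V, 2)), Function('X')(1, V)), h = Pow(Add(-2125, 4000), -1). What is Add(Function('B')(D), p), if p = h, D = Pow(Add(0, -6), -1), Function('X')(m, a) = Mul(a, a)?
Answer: Rational(-2693, 810000) ≈ -0.0033247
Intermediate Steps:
Function('X')(m, a) = Pow(a, 2)
h = Rational(1, 1875) (h = Pow(1875, -1) = Rational(1, 1875) ≈ 0.00053333)
D = Rational(-1, 6) (D = Pow(-6, -1) = Rational(-1, 6) ≈ -0.16667)
Function('B')(V) = Mul(Pow(V, 2), Add(V, Pow(V, 2))) (Function('B')(V) = Mul(Add(V, Pow(V, 2)), Pow(V, 2)) = Mul(Pow(V, 2), Add(V, Pow(V, 2))))
p = Rational(1, 1875) ≈ 0.00053333
Add(Function('B')(D), p) = Add(Mul(Pow(Rational(-1, 6), 3), Add(1, Rational(-1, 6))), Rational(1, 1875)) = Add(Mul(Rational(-1, 216), Rational(5, 6)), Rational(1, 1875)) = Add(Rational(-5, 1296), Rational(1, 1875)) = Rational(-2693, 810000)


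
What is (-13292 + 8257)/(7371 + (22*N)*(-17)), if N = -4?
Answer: -5035/8867 ≈ -0.56784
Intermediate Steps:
(-13292 + 8257)/(7371 + (22*N)*(-17)) = (-13292 + 8257)/(7371 + (22*(-4))*(-17)) = -5035/(7371 - 88*(-17)) = -5035/(7371 + 1496) = -5035/8867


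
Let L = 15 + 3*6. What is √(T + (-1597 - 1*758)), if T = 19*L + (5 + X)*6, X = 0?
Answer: I*√1698 ≈ 41.207*I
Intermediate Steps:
L = 33 (L = 15 + 18 = 33)
T = 657 (T = 19*33 + (5 + 0)*6 = 627 + 5*6 = 627 + 30 = 657)
√(T + (-1597 - 1*758)) = √(657 + (-1597 - 1*758)) = √(657 + (-1597 - 758)) = √(657 - 2355) = √(-1698) = I*√1698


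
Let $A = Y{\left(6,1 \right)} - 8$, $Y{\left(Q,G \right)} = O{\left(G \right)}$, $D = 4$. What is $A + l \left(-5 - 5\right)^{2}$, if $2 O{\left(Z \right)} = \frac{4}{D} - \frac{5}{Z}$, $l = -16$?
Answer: $-1610$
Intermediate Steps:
$O{\left(Z \right)} = \frac{1}{2} - \frac{5}{2 Z}$ ($O{\left(Z \right)} = \frac{\frac{4}{4} - \frac{5}{Z}}{2} = \frac{4 \cdot \frac{1}{4} - \frac{5}{Z}}{2} = \frac{1 - \frac{5}{Z}}{2} = \frac{1}{2} - \frac{5}{2 Z}$)
$Y{\left(Q,G \right)} = \frac{-5 + G}{2 G}$
$A = -10$ ($A = \frac{-5 + 1}{2 \cdot 1} - 8 = \frac{1}{2} \cdot 1 \left(-4\right) - 8 = -2 - 8 = -10$)
$A + l \left(-5 - 5\right)^{2} = -10 - 16 \left(-5 - 5\right)^{2} = -10 - 16 \left(-10\right)^{2} = -10 - 1600 = -1610$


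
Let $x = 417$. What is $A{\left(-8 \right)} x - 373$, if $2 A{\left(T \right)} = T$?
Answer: $-2041$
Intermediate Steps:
$A{\left(T \right)} = \frac{T}{2}$
$A{\left(-8 \right)} x - 373 = \frac{1}{2} \left(-8\right) 417 - 373 = \left(-4\right) 417 - 373 = -1668 - 373 = -2041$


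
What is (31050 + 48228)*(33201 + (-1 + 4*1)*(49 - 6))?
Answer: 2642335740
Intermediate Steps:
(31050 + 48228)*(33201 + (-1 + 4*1)*(49 - 6)) = 79278*(33201 + (-1 + 4)*43) = 79278*(33201 + 3*43) = 79278*(33201 + 129) = 79278*33330 = 2642335740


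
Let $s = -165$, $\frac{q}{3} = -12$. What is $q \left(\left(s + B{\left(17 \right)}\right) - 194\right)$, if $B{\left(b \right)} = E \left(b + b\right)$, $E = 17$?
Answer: $-7884$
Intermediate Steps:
$q = -36$ ($q = 3 \left(-12\right) = -36$)
$B{\left(b \right)} = 34 b$ ($B{\left(b \right)} = 17 \left(b + b\right) = 17 \cdot 2 b = 34 b$)
$q \left(\left(s + B{\left(17 \right)}\right) - 194\right) = - 36 \left(\left(-165 + 34 \cdot 17\right) - 194\right) = - 36 \left(\left(-165 + 578\right) - 194\right) = - 36 \left(413 - 194\right) = \left(-36\right) 219 = -7884$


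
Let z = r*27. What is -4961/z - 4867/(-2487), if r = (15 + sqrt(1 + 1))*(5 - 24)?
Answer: 82427782/31612257 - 4961*sqrt(2)/114399 ≈ 2.5461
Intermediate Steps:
r = -285 - 19*sqrt(2) (r = (15 + sqrt(2))*(-19) = -285 - 19*sqrt(2) ≈ -311.87)
z = -7695 - 513*sqrt(2) (z = (-285 - 19*sqrt(2))*27 = -7695 - 513*sqrt(2) ≈ -8420.5)
-4961/z - 4867/(-2487) = -4961/(-7695 - 513*sqrt(2)) - 4867/(-2487) = -4961/(-7695 - 513*sqrt(2)) - 4867*(-1/2487) = -4961/(-7695 - 513*sqrt(2)) + 4867/2487 = 4867/2487 - 4961/(-7695 - 513*sqrt(2))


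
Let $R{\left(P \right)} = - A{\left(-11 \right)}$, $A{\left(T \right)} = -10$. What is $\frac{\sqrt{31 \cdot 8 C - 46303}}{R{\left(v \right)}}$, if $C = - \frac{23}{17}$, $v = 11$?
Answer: $\frac{3 i \sqrt{1497615}}{170} \approx 21.596 i$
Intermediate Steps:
$C = - \frac{23}{17}$ ($C = \left(-23\right) \frac{1}{17} = - \frac{23}{17} \approx -1.3529$)
$R{\left(P \right)} = 10$ ($R{\left(P \right)} = \left(-1\right) \left(-10\right) = 10$)
$\frac{\sqrt{31 \cdot 8 C - 46303}}{R{\left(v \right)}} = \frac{\sqrt{31 \cdot 8 \left(- \frac{23}{17}\right) - 46303}}{10} = \sqrt{248 \left(- \frac{23}{17}\right) - 46303} \cdot \frac{1}{10} = \sqrt{- \frac{5704}{17} - 46303} \cdot \frac{1}{10} = \sqrt{- \frac{792855}{17}} \cdot \frac{1}{10} = \frac{3 i \sqrt{1497615}}{17} \cdot \frac{1}{10} = \frac{3 i \sqrt{1497615}}{170}$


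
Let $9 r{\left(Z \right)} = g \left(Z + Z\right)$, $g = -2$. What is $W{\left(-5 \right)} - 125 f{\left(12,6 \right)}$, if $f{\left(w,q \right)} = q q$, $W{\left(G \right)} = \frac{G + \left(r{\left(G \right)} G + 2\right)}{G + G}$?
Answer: $- \frac{404873}{90} \approx -4498.6$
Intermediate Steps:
$r{\left(Z \right)} = - \frac{4 Z}{9}$ ($r{\left(Z \right)} = \frac{\left(-2\right) \left(Z + Z\right)}{9} = \frac{\left(-2\right) 2 Z}{9} = \frac{\left(-4\right) Z}{9} = - \frac{4 Z}{9}$)
$W{\left(G \right)} = \frac{2 + G - \frac{4 G^{2}}{9}}{2 G}$ ($W{\left(G \right)} = \frac{G + \left(- \frac{4 G}{9} G + 2\right)}{G + G} = \frac{G - \left(-2 + \frac{4 G^{2}}{9}\right)}{2 G} = \left(G - \left(-2 + \frac{4 G^{2}}{9}\right)\right) \frac{1}{2 G} = \left(2 + G - \frac{4 G^{2}}{9}\right) \frac{1}{2 G} = \frac{2 + G - \frac{4 G^{2}}{9}}{2 G}$)
$f{\left(w,q \right)} = q^{2}$
$W{\left(-5 \right)} - 125 f{\left(12,6 \right)} = \frac{18 - 5 \left(9 - -20\right)}{18 \left(-5\right)} - 125 \cdot 6^{2} = \frac{1}{18} \left(- \frac{1}{5}\right) \left(18 - 5 \left(9 + 20\right)\right) - 4500 = \frac{1}{18} \left(- \frac{1}{5}\right) \left(18 - 145\right) - 4500 = \frac{1}{18} \left(- \frac{1}{5}\right) \left(-127\right) - 4500 = \frac{127}{90} - 4500 = - \frac{404873}{90}$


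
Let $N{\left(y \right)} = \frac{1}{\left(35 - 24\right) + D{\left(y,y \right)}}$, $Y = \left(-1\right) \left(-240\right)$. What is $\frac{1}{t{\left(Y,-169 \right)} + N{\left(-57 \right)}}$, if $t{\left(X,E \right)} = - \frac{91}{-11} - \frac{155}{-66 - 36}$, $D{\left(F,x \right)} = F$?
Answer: $\frac{12903}{126070} \approx 0.10235$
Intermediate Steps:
$Y = 240$
$t{\left(X,E \right)} = \frac{10987}{1122}$ ($t{\left(X,E \right)} = \left(-91\right) \left(- \frac{1}{11}\right) - \frac{155}{-102} = \frac{91}{11} - - \frac{155}{102} = \frac{91}{11} + \frac{155}{102} = \frac{10987}{1122}$)
$N{\left(y \right)} = \frac{1}{11 + y}$ ($N{\left(y \right)} = \frac{1}{\left(35 - 24\right) + y} = \frac{1}{11 + y}$)
$\frac{1}{t{\left(Y,-169 \right)} + N{\left(-57 \right)}} = \frac{1}{\frac{10987}{1122} + \frac{1}{11 - 57}} = \frac{1}{\frac{10987}{1122} + \frac{1}{-46}} = \frac{1}{\frac{10987}{1122} - \frac{1}{46}} = \frac{1}{\frac{126070}{12903}} = \frac{12903}{126070}$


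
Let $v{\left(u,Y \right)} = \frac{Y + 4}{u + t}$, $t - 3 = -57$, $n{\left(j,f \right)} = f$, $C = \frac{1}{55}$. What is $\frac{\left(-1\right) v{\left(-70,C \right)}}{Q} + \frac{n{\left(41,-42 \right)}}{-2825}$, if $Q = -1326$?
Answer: $\frac{343163}{23119800} \approx 0.014843$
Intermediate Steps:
$C = \frac{1}{55} \approx 0.018182$
$t = -54$ ($t = 3 - 57 = -54$)
$v{\left(u,Y \right)} = \frac{4 + Y}{-54 + u}$ ($v{\left(u,Y \right)} = \frac{Y + 4}{u - 54} = \frac{4 + Y}{-54 + u}$)
$\frac{\left(-1\right) v{\left(-70,C \right)}}{Q} + \frac{n{\left(41,-42 \right)}}{-2825} = \frac{\left(-1\right) \frac{4 + \frac{1}{55}}{-54 - 70}}{-1326} - \frac{42}{-2825} = - \frac{221}{\left(-124\right) 55} \left(- \frac{1}{1326}\right) - - \frac{42}{2825} = - \frac{\left(-1\right) 221}{124 \cdot 55} \left(- \frac{1}{1326}\right) + \frac{42}{2825} = \left(-1\right) \left(- \frac{221}{6820}\right) \left(- \frac{1}{1326}\right) + \frac{42}{2825} = \frac{221}{6820} \left(- \frac{1}{1326}\right) + \frac{42}{2825} = - \frac{1}{40920} + \frac{42}{2825} = \frac{343163}{23119800}$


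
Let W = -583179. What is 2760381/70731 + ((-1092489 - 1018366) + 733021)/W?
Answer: 63231548439/1527734587 ≈ 41.389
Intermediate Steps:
2760381/70731 + ((-1092489 - 1018366) + 733021)/W = 2760381/70731 + ((-1092489 - 1018366) + 733021)/(-583179) = 2760381*(1/70731) + (-2110855 + 733021)*(-1/583179) = 306709/7859 - 1377834*(-1/583179) = 306709/7859 + 459278/194393 = 63231548439/1527734587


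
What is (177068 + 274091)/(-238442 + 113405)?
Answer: -451159/125037 ≈ -3.6082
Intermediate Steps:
(177068 + 274091)/(-238442 + 113405) = 451159/(-125037) = 451159*(-1/125037) = -451159/125037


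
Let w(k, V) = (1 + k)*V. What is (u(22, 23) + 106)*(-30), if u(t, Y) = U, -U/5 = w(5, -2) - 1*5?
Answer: -5730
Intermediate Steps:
w(k, V) = V*(1 + k)
U = 85 (U = -5*(-2*(1 + 5) - 1*5) = -5*(-2*6 - 5) = -5*(-12 - 5) = -5*(-17) = 85)
u(t, Y) = 85
(u(22, 23) + 106)*(-30) = (85 + 106)*(-30) = 191*(-30) = -5730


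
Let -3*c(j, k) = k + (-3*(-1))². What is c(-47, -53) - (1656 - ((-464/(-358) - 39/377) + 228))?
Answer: -21991267/15573 ≈ -1412.1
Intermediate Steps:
c(j, k) = -3 - k/3 (c(j, k) = -(k + (-3*(-1))²)/3 = -(k + 3²)/3 = -(k + 9)/3 = -(9 + k)/3 = -3 - k/3)
c(-47, -53) - (1656 - ((-464/(-358) - 39/377) + 228)) = (-3 - ⅓*(-53)) - (1656 - ((-464/(-358) - 39/377) + 228)) = (-3 + 53/3) - (1656 - ((-464*(-1/358) - 39*1/377) + 228)) = 44/3 - (1656 - ((232/179 - 3/29) + 228)) = 44/3 - (1656 - (6191/5191 + 228)) = 44/3 - (1656 - 1*1189739/5191) = 44/3 - (1656 - 1189739/5191) = 44/3 - 1*7406557/5191 = 44/3 - 7406557/5191 = -21991267/15573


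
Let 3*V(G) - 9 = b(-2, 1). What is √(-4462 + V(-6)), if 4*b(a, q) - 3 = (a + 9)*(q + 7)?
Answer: I*√160347/6 ≈ 66.739*I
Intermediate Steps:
b(a, q) = ¾ + (7 + q)*(9 + a)/4 (b(a, q) = ¾ + ((a + 9)*(q + 7))/4 = ¾ + ((9 + a)*(7 + q))/4 = ¾ + ((7 + q)*(9 + a))/4 = ¾ + (7 + q)*(9 + a)/4)
V(G) = 95/12 (V(G) = 3 + (33/2 + (7/4)*(-2) + (9/4)*1 + (¼)*(-2)*1)/3 = 3 + (33/2 - 7/2 + 9/4 - ½)/3 = 3 + (⅓)*(59/4) = 3 + 59/12 = 95/12)
√(-4462 + V(-6)) = √(-4462 + 95/12) = √(-53449/12) = I*√160347/6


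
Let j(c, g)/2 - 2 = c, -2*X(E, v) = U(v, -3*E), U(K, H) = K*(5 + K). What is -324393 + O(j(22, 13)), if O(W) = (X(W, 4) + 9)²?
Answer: -324312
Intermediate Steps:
X(E, v) = -v*(5 + v)/2
j(c, g) = 4 + 2*c
O(W) = 81 (O(W) = (-½*4*(5 + 4) + 9)² = (-½*4*9 + 9)² = (-18 + 9)² = (-9)² = 81)
-324393 + O(j(22, 13)) = -324393 + 81 = -324312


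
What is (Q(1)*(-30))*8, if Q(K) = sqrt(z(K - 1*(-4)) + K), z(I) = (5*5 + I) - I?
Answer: -240*sqrt(26) ≈ -1223.8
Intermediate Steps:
z(I) = 25 (z(I) = (25 + I) - I = 25)
Q(K) = sqrt(25 + K)
(Q(1)*(-30))*8 = (sqrt(25 + 1)*(-30))*8 = (sqrt(26)*(-30))*8 = -30*sqrt(26)*8 = -240*sqrt(26)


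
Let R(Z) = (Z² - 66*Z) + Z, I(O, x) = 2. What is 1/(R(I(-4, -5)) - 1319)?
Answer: -1/1445 ≈ -0.00069204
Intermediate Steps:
R(Z) = Z² - 65*Z
1/(R(I(-4, -5)) - 1319) = 1/(2*(-65 + 2) - 1319) = 1/(2*(-63) - 1319) = 1/(-126 - 1319) = 1/(-1445) = -1/1445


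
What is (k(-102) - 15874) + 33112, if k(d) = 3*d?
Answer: 16932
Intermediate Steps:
(k(-102) - 15874) + 33112 = (3*(-102) - 15874) + 33112 = (-306 - 15874) + 33112 = -16180 + 33112 = 16932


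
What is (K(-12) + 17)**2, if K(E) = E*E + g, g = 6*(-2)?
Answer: 22201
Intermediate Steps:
g = -12
K(E) = -12 + E**2 (K(E) = E*E - 12 = E**2 - 12 = -12 + E**2)
(K(-12) + 17)**2 = ((-12 + (-12)**2) + 17)**2 = ((-12 + 144) + 17)**2 = (132 + 17)**2 = 149**2 = 22201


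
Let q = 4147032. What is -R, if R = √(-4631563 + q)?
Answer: -I*√484531 ≈ -696.08*I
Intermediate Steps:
R = I*√484531 (R = √(-4631563 + 4147032) = √(-484531) = I*√484531 ≈ 696.08*I)
-R = -I*√484531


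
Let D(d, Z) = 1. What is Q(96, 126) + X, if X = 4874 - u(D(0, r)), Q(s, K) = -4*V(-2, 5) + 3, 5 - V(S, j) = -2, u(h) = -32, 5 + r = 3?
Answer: 4881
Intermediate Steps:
r = -2 (r = -5 + 3 = -2)
V(S, j) = 7 (V(S, j) = 5 - 1*(-2) = 5 + 2 = 7)
Q(s, K) = -25 (Q(s, K) = -4*7 + 3 = -28 + 3 = -25)
X = 4906 (X = 4874 - 1*(-32) = 4874 + 32 = 4906)
Q(96, 126) + X = -25 + 4906 = 4881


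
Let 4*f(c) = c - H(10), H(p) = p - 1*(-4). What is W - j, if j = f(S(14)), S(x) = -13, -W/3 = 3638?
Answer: -43629/4 ≈ -10907.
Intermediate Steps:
W = -10914 (W = -3*3638 = -10914)
H(p) = 4 + p (H(p) = p + 4 = 4 + p)
f(c) = -7/2 + c/4 (f(c) = (c - (4 + 10))/4 = (c - 1*14)/4 = (c - 14)/4 = (-14 + c)/4 = -7/2 + c/4)
j = -27/4 (j = -7/2 + (1/4)*(-13) = -7/2 - 13/4 = -27/4 ≈ -6.7500)
W - j = -10914 - 1*(-27/4) = -10914 + 27/4 = -43629/4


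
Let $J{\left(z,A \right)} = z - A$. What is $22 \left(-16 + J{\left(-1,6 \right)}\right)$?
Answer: $-506$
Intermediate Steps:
$22 \left(-16 + J{\left(-1,6 \right)}\right) = 22 \left(-16 - 7\right) = 22 \left(-23\right) = -506$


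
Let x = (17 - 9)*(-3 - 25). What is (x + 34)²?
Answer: 36100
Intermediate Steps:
x = -224 (x = 8*(-28) = -224)
(x + 34)² = (-224 + 34)² = (-190)² = 36100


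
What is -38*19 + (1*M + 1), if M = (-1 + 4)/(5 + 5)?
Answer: -7207/10 ≈ -720.70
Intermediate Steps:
M = 3/10 ≈ 0.30000
-38*19 + (1*M + 1) = -38*19 + (1*(3/10) + 1) = -722 + (3/10 + 1) = -722 + 13/10 = -7207/10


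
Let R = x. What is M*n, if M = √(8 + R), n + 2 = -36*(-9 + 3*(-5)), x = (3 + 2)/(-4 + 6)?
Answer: 431*√42 ≈ 2793.2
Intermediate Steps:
x = 5/2 ≈ 2.5000
R = 5/2 ≈ 2.5000
n = 862 (n = -2 - 36*(-9 + 3*(-5)) = -2 - 36*(-9 - 15) = -2 - 36*(-24) = -2 + 864 = 862)
M = √42/2 (M = √(8 + 5/2) = √(21/2) = √42/2 ≈ 3.2404)
M*n = (√42/2)*862 = 431*√42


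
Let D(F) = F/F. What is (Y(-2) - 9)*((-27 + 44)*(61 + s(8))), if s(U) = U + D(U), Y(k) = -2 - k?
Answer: -10710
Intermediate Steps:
D(F) = 1
s(U) = 1 + U (s(U) = U + 1 = 1 + U)
(Y(-2) - 9)*((-27 + 44)*(61 + s(8))) = ((-2 - 1*(-2)) - 9)*((-27 + 44)*(61 + (1 + 8))) = ((-2 + 2) - 9)*(17*(61 + 9)) = (0 - 9)*(17*70) = -9*1190 = -10710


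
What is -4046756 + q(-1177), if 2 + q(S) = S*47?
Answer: -4102077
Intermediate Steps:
q(S) = -2 + 47*S (q(S) = -2 + S*47 = -2 + 47*S)
-4046756 + q(-1177) = -4046756 + (-2 + 47*(-1177)) = -4046756 + (-2 - 55319) = -4046756 - 55321 = -4102077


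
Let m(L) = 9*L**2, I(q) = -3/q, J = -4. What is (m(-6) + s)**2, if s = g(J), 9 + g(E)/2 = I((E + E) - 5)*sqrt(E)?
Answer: 15824340/169 + 7344*I/13 ≈ 93635.0 + 564.92*I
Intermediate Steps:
g(E) = -18 - 6*sqrt(E)/(-5 + 2*E) (g(E) = -18 + 2*((-3/((E + E) - 5))*sqrt(E)) = -18 + 2*((-3/(2*E - 5))*sqrt(E)) = -18 + 2*((-3/(-5 + 2*E))*sqrt(E)) = -18 + 2*(-3*sqrt(E)/(-5 + 2*E)) = -18 - 6*sqrt(E)/(-5 + 2*E))
s = -18 + 12*I/13 (s = 6*(15 - sqrt(-4) - 6*(-4))/(-5 + 2*(-4)) = 6*(15 - 2*I + 24)/(-5 - 8) = 6*(15 - 2*I + 24)/(-13) = 6*(-1/13)*(39 - 2*I) = -18 + 12*I/13 ≈ -18.0 + 0.92308*I)
(m(-6) + s)**2 = (9*(-6)**2 + (-18 + 12*I/13))**2 = (9*36 + (-18 + 12*I/13))**2 = (324 + (-18 + 12*I/13))**2 = (306 + 12*I/13)**2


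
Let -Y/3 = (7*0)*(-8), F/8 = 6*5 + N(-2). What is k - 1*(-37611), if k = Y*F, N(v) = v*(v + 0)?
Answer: 37611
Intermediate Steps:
N(v) = v² (N(v) = v*v = v²)
F = 272 (F = 8*(6*5 + (-2)²) = 8*(30 + 4) = 8*34 = 272)
Y = 0 (Y = -3*7*0*(-8) = -0*(-8) = -3*0 = 0)
k = 0 (k = 0*272 = 0)
k - 1*(-37611) = 0 - 1*(-37611) = 0 + 37611 = 37611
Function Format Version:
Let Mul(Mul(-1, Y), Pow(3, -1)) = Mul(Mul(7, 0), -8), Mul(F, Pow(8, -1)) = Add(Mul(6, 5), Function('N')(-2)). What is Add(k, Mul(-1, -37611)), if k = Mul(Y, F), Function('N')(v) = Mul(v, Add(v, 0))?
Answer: 37611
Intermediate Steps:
Function('N')(v) = Pow(v, 2) (Function('N')(v) = Mul(v, v) = Pow(v, 2))
F = 272 (F = Mul(8, Add(Mul(6, 5), Pow(-2, 2))) = Mul(8, Add(30, 4)) = Mul(8, 34) = 272)
Y = 0 (Y = Mul(-3, Mul(Mul(7, 0), -8)) = Mul(-3, Mul(0, -8)) = Mul(-3, 0) = 0)
k = 0 (k = Mul(0, 272) = 0)
Add(k, Mul(-1, -37611)) = Add(0, Mul(-1, -37611)) = Add(0, 37611) = 37611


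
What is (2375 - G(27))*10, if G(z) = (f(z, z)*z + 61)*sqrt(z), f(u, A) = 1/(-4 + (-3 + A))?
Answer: 23750 - 3741*sqrt(3)/2 ≈ 20510.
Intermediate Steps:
f(u, A) = 1/(-7 + A)
G(z) = sqrt(z)*(61 + z/(-7 + z)) (G(z) = (z/(-7 + z) + 61)*sqrt(z) = (61 + z/(-7 + z))*sqrt(z) = sqrt(z)*(61 + z/(-7 + z)))
(2375 - G(27))*10 = (2375 - sqrt(27)*(-427 + 62*27)/(-7 + 27))*10 = (2375 - 3*sqrt(3)*(-427 + 1674)/20)*10 = (2375 - 3*sqrt(3)*1247/20)*10 = (2375 - 3741*sqrt(3)/20)*10 = 23750 - 3741*sqrt(3)/2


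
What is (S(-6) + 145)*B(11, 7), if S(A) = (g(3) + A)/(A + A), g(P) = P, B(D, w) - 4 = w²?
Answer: 30793/4 ≈ 7698.3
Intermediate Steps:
B(D, w) = 4 + w²
S(A) = (3 + A)/(2*A) (S(A) = (3 + A)/(A + A) = (3 + A)/((2*A)) = (1/(2*A))*(3 + A) = (3 + A)/(2*A))
(S(-6) + 145)*B(11, 7) = ((½)*(3 - 6)/(-6) + 145)*(4 + 7²) = ((½)*(-⅙)*(-3) + 145)*(4 + 49) = (¼ + 145)*53 = (581/4)*53 = 30793/4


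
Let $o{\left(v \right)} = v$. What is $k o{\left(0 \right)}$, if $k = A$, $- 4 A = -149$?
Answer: $0$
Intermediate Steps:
$A = \frac{149}{4}$ ($A = \left(- \frac{1}{4}\right) \left(-149\right) = \frac{149}{4} \approx 37.25$)
$k = \frac{149}{4} \approx 37.25$
$k o{\left(0 \right)} = \frac{149}{4} \cdot 0 = 0$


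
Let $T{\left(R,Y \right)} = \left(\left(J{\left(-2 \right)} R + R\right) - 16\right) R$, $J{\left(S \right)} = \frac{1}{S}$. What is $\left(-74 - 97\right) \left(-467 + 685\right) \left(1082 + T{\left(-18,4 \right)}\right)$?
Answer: $-57109896$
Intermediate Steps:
$T{\left(R,Y \right)} = R \left(-16 + \frac{R}{2}\right)$ ($T{\left(R,Y \right)} = \left(\left(\frac{R}{-2} + R\right) - 16\right) R = \left(\left(- \frac{R}{2} + R\right) - 16\right) R = \left(\frac{R}{2} - 16\right) R = \left(-16 + \frac{R}{2}\right) R = R \left(-16 + \frac{R}{2}\right)$)
$\left(-74 - 97\right) \left(-467 + 685\right) \left(1082 + T{\left(-18,4 \right)}\right) = \left(-74 - 97\right) \left(-467 + 685\right) \left(1082 + \frac{1}{2} \left(-18\right) \left(-32 - 18\right)\right) = \left(-171\right) 218 \left(1082 + \frac{1}{2} \left(-18\right) \left(-50\right)\right) = - 37278 \left(1082 + 450\right) = \left(-37278\right) 1532 = -57109896$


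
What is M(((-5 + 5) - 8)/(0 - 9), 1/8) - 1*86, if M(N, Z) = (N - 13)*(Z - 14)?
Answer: 1969/24 ≈ 82.042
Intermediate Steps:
M(N, Z) = (-14 + Z)*(-13 + N) (M(N, Z) = (-13 + N)*(-14 + Z) = (-14 + Z)*(-13 + N))
M(((-5 + 5) - 8)/(0 - 9), 1/8) - 1*86 = (182 - 14*((-5 + 5) - 8)/(0 - 9) - 13/8 + (((-5 + 5) - 8)/(0 - 9))/8) - 1*86 = (182 - 14*(0 - 8)/(-9) - 13*1/8 + ((0 - 8)/(-9))*(1/8)) - 86 = (182 - (-112)*(-1)/9 - 13/8 - 8*(-1/9)*(1/8)) - 86 = (182 - 14*8/9 - 13/8 + (8/9)*(1/8)) - 86 = (182 - 112/9 - 13/8 + 1/9) - 86 = 4033/24 - 86 = 1969/24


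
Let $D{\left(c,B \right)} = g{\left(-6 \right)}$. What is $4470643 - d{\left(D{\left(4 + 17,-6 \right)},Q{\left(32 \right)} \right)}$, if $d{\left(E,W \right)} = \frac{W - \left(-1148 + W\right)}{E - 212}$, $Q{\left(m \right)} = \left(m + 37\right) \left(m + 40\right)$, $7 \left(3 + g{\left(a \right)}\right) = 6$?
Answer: $\frac{6701501893}{1499} \approx 4.4706 \cdot 10^{6}$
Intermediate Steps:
$g{\left(a \right)} = - \frac{15}{7}$ ($g{\left(a \right)} = -3 + \frac{1}{7} \cdot 6 = -3 + \frac{6}{7} = - \frac{15}{7}$)
$D{\left(c,B \right)} = - \frac{15}{7}$
$Q{\left(m \right)} = \left(37 + m\right) \left(40 + m\right)$
$d{\left(E,W \right)} = \frac{1148}{-212 + E}$
$4470643 - d{\left(D{\left(4 + 17,-6 \right)},Q{\left(32 \right)} \right)} = 4470643 - \frac{1148}{-212 - \frac{15}{7}} = 4470643 - \frac{1148}{- \frac{1499}{7}} = 4470643 - 1148 \left(- \frac{7}{1499}\right) = 4470643 - - \frac{8036}{1499} = 4470643 + \frac{8036}{1499} = \frac{6701501893}{1499}$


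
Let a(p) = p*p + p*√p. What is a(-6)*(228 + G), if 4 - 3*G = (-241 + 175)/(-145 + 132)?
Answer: 106536/13 - 17756*I*√6/13 ≈ 8195.1 - 3345.6*I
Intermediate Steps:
a(p) = p² + p^(3/2)
G = -14/39 (G = 4/3 - (-241 + 175)/(3*(-145 + 132)) = 4/3 - (-22)/(-13) = 4/3 - (-22)*(-1)/13 = 4/3 - ⅓*66/13 = 4/3 - 22/13 = -14/39 ≈ -0.35897)
a(-6)*(228 + G) = ((-6)² + (-6)^(3/2))*(228 - 14/39) = (36 - 6*I*√6)*(8878/39) = 106536/13 - 17756*I*√6/13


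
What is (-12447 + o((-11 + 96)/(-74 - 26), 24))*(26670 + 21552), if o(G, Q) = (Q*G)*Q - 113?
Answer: -3146389056/5 ≈ -6.2928e+8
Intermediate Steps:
o(G, Q) = -113 + G*Q**2 (o(G, Q) = (G*Q)*Q - 113 = G*Q**2 - 113 = -113 + G*Q**2)
(-12447 + o((-11 + 96)/(-74 - 26), 24))*(26670 + 21552) = (-12447 + (-113 + ((-11 + 96)/(-74 - 26))*24**2))*(26670 + 21552) = (-12447 + (-113 + (85/(-100))*576))*48222 = (-12447 + (-113 + (85*(-1/100))*576))*48222 = (-12447 + (-113 - 17/20*576))*48222 = (-12447 + (-113 - 2448/5))*48222 = (-12447 - 3013/5)*48222 = -65248/5*48222 = -3146389056/5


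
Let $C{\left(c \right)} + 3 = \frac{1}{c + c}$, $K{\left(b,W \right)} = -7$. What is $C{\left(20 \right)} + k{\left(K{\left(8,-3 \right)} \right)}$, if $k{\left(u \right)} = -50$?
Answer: $- \frac{2119}{40} \approx -52.975$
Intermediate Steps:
$C{\left(c \right)} = -3 + \frac{1}{2 c}$ ($C{\left(c \right)} = -3 + \frac{1}{c + c} = -3 + \frac{1}{2 c}$)
$C{\left(20 \right)} + k{\left(K{\left(8,-3 \right)} \right)} = \left(-3 + \frac{1}{2 \cdot 20}\right) - 50 = \left(-3 + \frac{1}{2} \cdot \frac{1}{20}\right) - 50 = \left(-3 + \frac{1}{40}\right) - 50 = - \frac{119}{40} - 50 = - \frac{2119}{40}$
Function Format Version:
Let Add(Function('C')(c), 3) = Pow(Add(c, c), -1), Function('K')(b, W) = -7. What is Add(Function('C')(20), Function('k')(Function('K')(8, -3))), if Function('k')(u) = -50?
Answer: Rational(-2119, 40) ≈ -52.975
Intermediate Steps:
Function('C')(c) = Add(-3, Mul(Rational(1, 2), Pow(c, -1))) (Function('C')(c) = Add(-3, Pow(Add(c, c), -1)) = Add(-3, Pow(Mul(2, c), -1)) = Add(-3, Mul(Rational(1, 2), Pow(c, -1))))
Add(Function('C')(20), Function('k')(Function('K')(8, -3))) = Add(Add(-3, Mul(Rational(1, 2), Pow(20, -1))), -50) = Add(Add(-3, Mul(Rational(1, 2), Rational(1, 20))), -50) = Add(Add(-3, Rational(1, 40)), -50) = Add(Rational(-119, 40), -50) = Rational(-2119, 40)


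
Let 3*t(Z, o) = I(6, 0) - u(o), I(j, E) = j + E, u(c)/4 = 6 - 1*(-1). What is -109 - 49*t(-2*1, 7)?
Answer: 751/3 ≈ 250.33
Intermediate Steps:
u(c) = 28 (u(c) = 4*(6 - 1*(-1)) = 4*(6 + 1) = 4*7 = 28)
I(j, E) = E + j
t(Z, o) = -22/3 (t(Z, o) = ((0 + 6) - 1*28)/3 = (6 - 28)/3 = (⅓)*(-22) = -22/3)
-109 - 49*t(-2*1, 7) = -109 - 49*(-22/3) = -109 + 1078/3 = 751/3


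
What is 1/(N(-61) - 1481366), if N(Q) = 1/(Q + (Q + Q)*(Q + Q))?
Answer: -14823/21958288217 ≈ -6.7505e-7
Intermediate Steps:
N(Q) = 1/(Q + 4*Q**2) (N(Q) = 1/(Q + (2*Q)*(2*Q)) = 1/(Q + 4*Q**2))
1/(N(-61) - 1481366) = 1/(1/((-61)*(1 + 4*(-61))) - 1481366) = 1/(-1/(61*(1 - 244)) - 1481366) = 1/(-1/61/(-243) - 1481366) = 1/(-1/61*(-1/243) - 1481366) = 1/(1/14823 - 1481366) = 1/(-21958288217/14823) = -14823/21958288217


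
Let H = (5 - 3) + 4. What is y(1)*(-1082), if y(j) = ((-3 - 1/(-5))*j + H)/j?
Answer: -17312/5 ≈ -3462.4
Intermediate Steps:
H = 6 (H = 2 + 4 = 6)
y(j) = (6 - 14*j/5)/j (y(j) = ((-3 - 1/(-5))*j + 6)/j = ((-3 - (-1)/5)*j + 6)/j = ((-3 - 1*(-1/5))*j + 6)/j = ((-3 + 1/5)*j + 6)/j = (-14*j/5 + 6)/j = (6 - 14*j/5)/j)
y(1)*(-1082) = (-14/5 + 6/1)*(-1082) = (-14/5 + 6*1)*(-1082) = (-14/5 + 6)*(-1082) = (16/5)*(-1082) = -17312/5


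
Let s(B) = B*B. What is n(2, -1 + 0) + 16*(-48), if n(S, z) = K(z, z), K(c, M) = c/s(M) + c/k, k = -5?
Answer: -3844/5 ≈ -768.80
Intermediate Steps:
s(B) = B²
K(c, M) = -c/5 + c/M² (K(c, M) = c/(M²) + c/(-5) = c/M² + c*(-⅕) = c/M² - c/5 = -c/5 + c/M²)
n(S, z) = 1/z - z/5 (n(S, z) = -z/5 + z/z² = -z/5 + 1/z = 1/z - z/5)
n(2, -1 + 0) + 16*(-48) = (1/(-1 + 0) - (-1 + 0)/5) + 16*(-48) = (1/(-1) - ⅕*(-1)) - 768 = (-1 + ⅕) - 768 = -⅘ - 768 = -3844/5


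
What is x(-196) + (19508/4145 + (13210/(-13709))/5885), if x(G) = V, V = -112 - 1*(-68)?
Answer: -2628030966986/66881618485 ≈ -39.294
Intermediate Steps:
V = -44 (V = -112 + 68 = -44)
x(G) = -44
x(-196) + (19508/4145 + (13210/(-13709))/5885) = -44 + (19508/4145 + (13210/(-13709))/5885) = -44 + (19508*(1/4145) + (13210*(-1/13709))*(1/5885)) = -44 + (19508/4145 - 13210/13709*1/5885) = -44 + (19508/4145 - 2642/16135493) = -44 + 314760246354/66881618485 = -2628030966986/66881618485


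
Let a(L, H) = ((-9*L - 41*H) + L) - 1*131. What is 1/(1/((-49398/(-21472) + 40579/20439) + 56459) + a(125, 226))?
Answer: -12389914097741/128817936654780073 ≈ -9.6182e-5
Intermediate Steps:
a(L, H) = -131 - 41*H - 8*L (a(L, H) = ((-41*H - 9*L) + L) - 131 = (-41*H - 8*L) - 131 = -131 - 41*H - 8*L)
1/(1/((-49398/(-21472) + 40579/20439) + 56459) + a(125, 226)) = 1/(1/((-49398/(-21472) + 40579/20439) + 56459) + (-131 - 41*226 - 8*125)) = 1/(1/((-49398*(-1/21472) + 40579*(1/20439)) + 56459) + (-131 - 9266 - 1000)) = 1/(1/((24699/10736 + 40579/20439) + 56459) - 10397) = 1/(1/(940479005/219433104 + 56459) - 10397) = 1/(1/(12389914097741/219433104) - 10397) = 1/(219433104/12389914097741 - 10397) = 1/(-128817936654780073/12389914097741) = -12389914097741/128817936654780073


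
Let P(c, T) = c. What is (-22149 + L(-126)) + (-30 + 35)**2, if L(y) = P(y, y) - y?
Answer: -22124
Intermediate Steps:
L(y) = 0 (L(y) = y - y = 0)
(-22149 + L(-126)) + (-30 + 35)**2 = (-22149 + 0) + (-30 + 35)**2 = -22149 + 5**2 = -22149 + 25 = -22124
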